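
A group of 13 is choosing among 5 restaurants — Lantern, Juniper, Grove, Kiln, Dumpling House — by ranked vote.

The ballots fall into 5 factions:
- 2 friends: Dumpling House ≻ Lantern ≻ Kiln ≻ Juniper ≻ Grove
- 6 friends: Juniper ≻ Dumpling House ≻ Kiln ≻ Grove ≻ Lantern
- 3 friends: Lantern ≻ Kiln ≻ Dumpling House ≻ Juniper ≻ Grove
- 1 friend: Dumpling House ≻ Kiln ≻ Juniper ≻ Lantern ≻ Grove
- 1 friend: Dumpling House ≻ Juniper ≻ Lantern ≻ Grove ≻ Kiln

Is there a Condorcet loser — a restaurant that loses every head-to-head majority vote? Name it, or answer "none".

Grove

Pairwise majorities:
Lantern vs Juniper: 2+3 = 5 for Lantern, 8 for Juniper — Juniper by 8–5.
Lantern vs Grove: 7 to 6, Lantern.
Lantern vs Kiln: Kiln, 7–6.
Lantern vs Dumpling House: Lantern preferred on 3 ballots; Dumpling House wins 10–3.
Juniper–Grove: Juniper 13–0.
Juniper vs Kiln: Juniper, 7–6.
Juniper–Dumpling House: Dumpling House 7–6.
Grove vs Kiln: Kiln, 12–1.
Grove vs Dumpling House: Dumpling House wins 13–0.
Kiln vs Dumpling House: Dumpling House, 10–3.
Grove is beaten in every head-to-head and is the Condorcet loser.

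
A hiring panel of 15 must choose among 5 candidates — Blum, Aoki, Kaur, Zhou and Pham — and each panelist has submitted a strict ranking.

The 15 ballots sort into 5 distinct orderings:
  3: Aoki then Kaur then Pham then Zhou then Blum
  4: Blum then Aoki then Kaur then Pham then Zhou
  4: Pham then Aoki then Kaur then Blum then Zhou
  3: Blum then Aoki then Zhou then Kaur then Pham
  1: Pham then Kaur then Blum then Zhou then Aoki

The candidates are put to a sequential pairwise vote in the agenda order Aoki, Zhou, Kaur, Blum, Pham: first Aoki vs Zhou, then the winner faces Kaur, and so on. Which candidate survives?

Round 1: Aoki vs Zhou — 14–1, Aoki advances.
Round 2: Aoki vs Kaur — 14–1, Aoki advances.
Round 3: Aoki vs Blum — 7–8, Blum advances.
Round 4: Blum vs Pham — 7–8, Pham advances.
The agenda winner is Pham.

Pham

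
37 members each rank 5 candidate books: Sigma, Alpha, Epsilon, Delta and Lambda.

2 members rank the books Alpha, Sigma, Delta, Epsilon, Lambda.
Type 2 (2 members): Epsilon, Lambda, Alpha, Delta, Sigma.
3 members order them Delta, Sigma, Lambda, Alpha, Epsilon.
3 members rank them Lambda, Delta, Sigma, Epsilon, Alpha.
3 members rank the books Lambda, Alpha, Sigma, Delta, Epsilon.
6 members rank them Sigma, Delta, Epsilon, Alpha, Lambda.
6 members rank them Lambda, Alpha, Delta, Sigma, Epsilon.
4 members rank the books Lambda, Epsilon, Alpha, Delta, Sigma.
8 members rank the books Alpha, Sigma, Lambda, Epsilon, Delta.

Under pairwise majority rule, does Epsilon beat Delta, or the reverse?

Ballots ranking Epsilon above Delta: 2 + 4 + 8 = 14.
Ballots ranking Delta above Epsilon: 37 − 14 = 23.
Delta wins the head-to-head 23–14.

Delta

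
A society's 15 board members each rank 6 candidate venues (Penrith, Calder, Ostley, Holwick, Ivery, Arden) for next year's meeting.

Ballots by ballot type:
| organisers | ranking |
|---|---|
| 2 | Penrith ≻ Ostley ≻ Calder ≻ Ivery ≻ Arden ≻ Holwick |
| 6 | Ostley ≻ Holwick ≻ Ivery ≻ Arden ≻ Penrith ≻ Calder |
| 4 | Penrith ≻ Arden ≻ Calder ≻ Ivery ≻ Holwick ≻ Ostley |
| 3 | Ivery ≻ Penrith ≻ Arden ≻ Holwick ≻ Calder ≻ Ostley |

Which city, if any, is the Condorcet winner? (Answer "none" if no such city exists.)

Pairwise majorities:
Penrith–Calder: Penrith 15–0.
Penrith vs Ostley: Penrith, 9–6.
Penrith vs Holwick: Penrith wins 9–6.
Penrith–Ivery: Ivery 9–6.
Penrith vs Arden: Penrith wins 9–6.
Calder–Ostley: Ostley 8–7.
Calder vs Holwick: Holwick, 9–6.
Calder–Ivery: Ivery 9–6.
Calder vs Arden: Arden, 13–2.
Ostley vs Holwick: Ostley, 8–7.
Ostley–Ivery: Ostley 8–7.
Ostley–Arden: Ostley 8–7.
Holwick vs Ivery: Ivery wins 9–6.
Holwick vs Arden: Arden wins 9–6.
Ivery vs Arden: Ivery, 11–4.
No city is unbeaten: Penrith loses to Ivery; Calder loses to Penrith; Ostley loses to Penrith; Holwick loses to Penrith; Ivery loses to Ostley; Arden loses to Penrith. In particular Penrith → Ostley → Ivery → Penrith is a majority cycle — no Condorcet winner exists.

none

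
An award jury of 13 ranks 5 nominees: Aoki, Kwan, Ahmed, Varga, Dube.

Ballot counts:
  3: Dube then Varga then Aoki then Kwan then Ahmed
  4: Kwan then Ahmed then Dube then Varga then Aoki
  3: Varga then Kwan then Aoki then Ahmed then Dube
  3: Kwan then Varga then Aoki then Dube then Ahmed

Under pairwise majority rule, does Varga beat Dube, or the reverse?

Ballots ranking Varga above Dube: 3 + 3 = 6.
Ballots ranking Dube above Varga: 13 − 6 = 7.
Dube wins the head-to-head 7–6.

Dube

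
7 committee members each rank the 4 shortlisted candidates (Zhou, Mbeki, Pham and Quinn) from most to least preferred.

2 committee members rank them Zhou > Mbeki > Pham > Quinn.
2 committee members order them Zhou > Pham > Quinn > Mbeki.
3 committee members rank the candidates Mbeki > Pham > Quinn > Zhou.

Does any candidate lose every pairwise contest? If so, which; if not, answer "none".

Quinn

Head-to-head results (7 committee members):
Zhou–Mbeki: Zhou 4–3.
Zhou vs Pham: Zhou is ranked higher on 2+2 = 4 ballots, Pham on 3. Zhou wins 4–3.
Zhou–Quinn: Zhou 4–3.
Mbeki–Pham: Mbeki 5–2.
Mbeki vs Quinn: 5 to 2, Mbeki.
Pham vs Quinn: Pham, 7–0.
Quinn loses to every other candidate — it is the Condorcet loser.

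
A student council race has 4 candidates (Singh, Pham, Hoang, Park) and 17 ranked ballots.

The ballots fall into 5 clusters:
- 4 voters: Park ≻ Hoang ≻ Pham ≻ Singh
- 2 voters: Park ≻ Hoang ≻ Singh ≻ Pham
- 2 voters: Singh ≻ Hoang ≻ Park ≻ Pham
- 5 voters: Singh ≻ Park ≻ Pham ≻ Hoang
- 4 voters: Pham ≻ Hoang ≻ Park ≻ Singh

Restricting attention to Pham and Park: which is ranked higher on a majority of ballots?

Park

Ballots ranking Pham above Park: 4.
Ballots ranking Park above Pham: 17 − 4 = 13.
Park wins the head-to-head 13–4.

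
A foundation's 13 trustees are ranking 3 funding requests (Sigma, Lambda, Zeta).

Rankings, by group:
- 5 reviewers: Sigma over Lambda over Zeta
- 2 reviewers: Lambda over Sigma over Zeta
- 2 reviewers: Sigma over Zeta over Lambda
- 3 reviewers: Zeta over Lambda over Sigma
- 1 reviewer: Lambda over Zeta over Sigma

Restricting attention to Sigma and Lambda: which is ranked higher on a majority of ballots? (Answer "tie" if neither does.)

Ballots ranking Sigma above Lambda: 5 + 2 = 7.
Ballots ranking Lambda above Sigma: 13 − 7 = 6.
Sigma wins the head-to-head 7–6.

Sigma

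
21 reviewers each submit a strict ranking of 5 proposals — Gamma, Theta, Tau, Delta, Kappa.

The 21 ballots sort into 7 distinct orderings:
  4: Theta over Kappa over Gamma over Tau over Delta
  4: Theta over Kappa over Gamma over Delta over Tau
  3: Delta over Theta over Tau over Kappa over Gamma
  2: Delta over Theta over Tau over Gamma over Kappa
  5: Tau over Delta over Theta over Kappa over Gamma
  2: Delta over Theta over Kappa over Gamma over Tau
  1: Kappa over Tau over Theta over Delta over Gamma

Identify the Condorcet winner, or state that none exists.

Delta

Check each pair by majority over 21 ballots:
Gamma–Theta: Theta 21–0.
Gamma–Tau: Tau 11–10.
Gamma–Delta: Delta 13–8.
Gamma vs Kappa: Kappa wins 19–2.
Theta vs Tau: Theta wins 15–6.
Theta–Delta: Delta 12–9.
Theta vs Kappa: Theta wins 20–1.
Tau–Delta: Delta 11–10.
Tau vs Kappa: Kappa wins 11–10.
Delta vs Kappa: Delta wins 12–9.
Delta wins every pairwise contest, so Delta is the Condorcet winner.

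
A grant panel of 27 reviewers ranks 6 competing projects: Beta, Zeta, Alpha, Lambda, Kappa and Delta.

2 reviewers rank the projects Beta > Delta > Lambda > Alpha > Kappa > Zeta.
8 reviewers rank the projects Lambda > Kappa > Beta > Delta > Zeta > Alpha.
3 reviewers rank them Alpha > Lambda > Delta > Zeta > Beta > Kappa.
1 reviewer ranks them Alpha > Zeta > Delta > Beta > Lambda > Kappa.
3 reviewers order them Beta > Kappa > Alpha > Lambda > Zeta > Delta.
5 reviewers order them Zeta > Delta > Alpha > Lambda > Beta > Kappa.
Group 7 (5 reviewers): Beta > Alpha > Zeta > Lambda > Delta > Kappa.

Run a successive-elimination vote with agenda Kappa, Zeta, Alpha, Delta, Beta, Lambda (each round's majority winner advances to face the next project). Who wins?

Round 1: Kappa vs Zeta — 13–14, Zeta advances.
Round 2: Zeta vs Alpha — 13–14, Alpha advances.
Round 3: Alpha vs Delta — 12–15, Delta advances.
Round 4: Delta vs Beta — 9–18, Beta advances.
Round 5: Beta vs Lambda — 11–16, Lambda advances.
The agenda winner is Lambda.

Lambda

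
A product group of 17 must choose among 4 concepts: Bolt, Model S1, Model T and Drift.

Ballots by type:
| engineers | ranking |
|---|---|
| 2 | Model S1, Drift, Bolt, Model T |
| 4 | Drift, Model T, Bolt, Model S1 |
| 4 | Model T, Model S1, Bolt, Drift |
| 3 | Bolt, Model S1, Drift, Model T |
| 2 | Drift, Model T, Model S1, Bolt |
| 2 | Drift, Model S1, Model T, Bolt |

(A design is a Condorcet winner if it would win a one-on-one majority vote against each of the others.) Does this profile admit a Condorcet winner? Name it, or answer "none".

none

Check each pair by majority over 17 ballots:
Bolt vs Model S1: Model S1, 10–7.
Bolt–Model T: Model T 12–5.
Bolt–Drift: Drift 10–7.
Model S1 vs Model T: Model S1 preferred on 2+3+2 = 7 ballots; Model T wins 10–7.
Model S1 vs Drift: Model S1 is ranked higher on 2+4+3 = 9 ballots, Drift on 8. Model S1 wins 9–8.
Model T vs Drift: 4 to 13, Drift.
Every design loses at least once (Bolt loses to Model S1; Model S1 loses to Model T; Model T loses to Drift; Drift loses to Model S1). The majority relation contains the cycle Model S1 beats Drift beats Model T beats Model S1, so there is no Condorcet winner.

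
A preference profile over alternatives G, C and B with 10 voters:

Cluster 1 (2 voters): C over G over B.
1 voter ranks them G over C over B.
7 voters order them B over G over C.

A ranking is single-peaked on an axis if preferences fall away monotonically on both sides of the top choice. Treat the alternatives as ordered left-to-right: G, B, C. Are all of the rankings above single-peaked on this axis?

Axis positions: G=1, B=2, C=3.
Cluster 1: ranking walks positions 3-1-2; G is ranked above B even though B lies between G and the peak C on the axis — preferences dip and rise again. Not single-peaked.
Cluster 2: ranking walks positions 1-3-2; C is ranked above B even though B lies between C and the peak G on the axis — preferences dip and rise again. Not single-peaked.
Cluster 3 (peak B at position 2): ranking walks positions 2-1-3, expanding outward from the peak — single-peaked.
Cluster 1 violates single-peakedness, so the profile is not single-peaked on this axis.

no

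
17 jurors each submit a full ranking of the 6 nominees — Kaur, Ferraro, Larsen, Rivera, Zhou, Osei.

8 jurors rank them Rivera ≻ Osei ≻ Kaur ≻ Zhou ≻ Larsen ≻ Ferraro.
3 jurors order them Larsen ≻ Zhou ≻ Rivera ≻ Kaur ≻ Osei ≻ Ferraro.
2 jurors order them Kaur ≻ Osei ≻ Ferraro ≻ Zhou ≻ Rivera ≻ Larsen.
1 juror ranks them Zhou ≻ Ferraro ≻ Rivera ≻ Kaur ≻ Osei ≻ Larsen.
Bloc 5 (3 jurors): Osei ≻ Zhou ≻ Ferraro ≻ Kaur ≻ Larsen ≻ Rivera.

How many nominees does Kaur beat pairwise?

3

Kaur against each rival (17 jurors):
Kaur vs Ferraro: 13 to 4, Kaur.
Kaur vs Larsen: 8+2+1+3 = 14 for Kaur, 3 for Larsen — Kaur by 14–3.
Kaur vs Rivera: Rivera wins 12–5.
Kaur–Zhou: Kaur 10–7.
Kaur vs Osei: Osei wins 11–6.
Kaur beats Ferraro, Larsen, Zhou; loses to Rivera, Osei — 3 pairwise wins.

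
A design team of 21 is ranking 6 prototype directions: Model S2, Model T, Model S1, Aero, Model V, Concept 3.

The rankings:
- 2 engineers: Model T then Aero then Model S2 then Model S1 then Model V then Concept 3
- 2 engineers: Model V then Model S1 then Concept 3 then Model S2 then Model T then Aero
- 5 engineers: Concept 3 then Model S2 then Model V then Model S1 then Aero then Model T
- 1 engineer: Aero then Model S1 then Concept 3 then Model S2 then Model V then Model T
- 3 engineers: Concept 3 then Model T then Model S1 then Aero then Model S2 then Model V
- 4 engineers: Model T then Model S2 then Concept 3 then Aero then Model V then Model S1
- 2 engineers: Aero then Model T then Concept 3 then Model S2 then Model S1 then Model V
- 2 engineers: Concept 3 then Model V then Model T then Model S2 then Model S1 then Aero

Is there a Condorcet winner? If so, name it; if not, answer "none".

Concept 3

Head-to-head results (21 engineers):
Model S2 vs Model T: 8 to 13, Model T.
Model S2–Model S1: Model S2 15–6.
Model S2 vs Aero: 13 to 8, Model S2.
Model S2 vs Model V: Model S2 is ranked higher on 2+5+1+3+4+2 = 17 ballots, Model V on 4. Model S2 wins 17–4.
Model S2–Concept 3: Concept 3 15–6.
Model T–Model S1: Model T 13–8.
Model T vs Aero: Model T is ranked higher on 2+2+3+4+2 = 13 ballots, Aero on 8. Model T wins 13–8.
Model T vs Model V: 11 to 10, Model T.
Model T vs Concept 3: Concept 3, 13–8.
Model S1 vs Aero: Model S1, 12–9.
Model S1 vs Model V: 8 to 13, Model V.
Model S1 vs Concept 3: Concept 3, 16–5.
Aero vs Model V: Aero is ranked higher on 2+1+3+4+2 = 12 ballots, Model V on 9. Aero wins 12–9.
Aero vs Concept 3: Concept 3, 16–5.
Model V vs Concept 3: Concept 3, 17–4.
Only Concept 3 has no losses; Concept 3 is the Condorcet winner.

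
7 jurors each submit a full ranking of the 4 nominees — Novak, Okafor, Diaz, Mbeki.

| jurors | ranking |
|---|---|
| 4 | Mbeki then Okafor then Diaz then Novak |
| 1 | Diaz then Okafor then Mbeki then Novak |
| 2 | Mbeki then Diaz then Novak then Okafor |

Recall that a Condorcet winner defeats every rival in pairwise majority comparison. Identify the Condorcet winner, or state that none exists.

Pairwise majorities:
Novak vs Okafor: Okafor wins 5–2.
Novak vs Diaz: Diaz, 7–0.
Novak vs Mbeki: 0 to 7, Mbeki.
Okafor vs Diaz: Okafor, 4–3.
Okafor vs Mbeki: Okafor preferred on 1 ballot; Mbeki wins 6–1.
Diaz vs Mbeki: Mbeki, 6–1.
Mbeki defeats every rival head-to-head and is the Condorcet winner.

Mbeki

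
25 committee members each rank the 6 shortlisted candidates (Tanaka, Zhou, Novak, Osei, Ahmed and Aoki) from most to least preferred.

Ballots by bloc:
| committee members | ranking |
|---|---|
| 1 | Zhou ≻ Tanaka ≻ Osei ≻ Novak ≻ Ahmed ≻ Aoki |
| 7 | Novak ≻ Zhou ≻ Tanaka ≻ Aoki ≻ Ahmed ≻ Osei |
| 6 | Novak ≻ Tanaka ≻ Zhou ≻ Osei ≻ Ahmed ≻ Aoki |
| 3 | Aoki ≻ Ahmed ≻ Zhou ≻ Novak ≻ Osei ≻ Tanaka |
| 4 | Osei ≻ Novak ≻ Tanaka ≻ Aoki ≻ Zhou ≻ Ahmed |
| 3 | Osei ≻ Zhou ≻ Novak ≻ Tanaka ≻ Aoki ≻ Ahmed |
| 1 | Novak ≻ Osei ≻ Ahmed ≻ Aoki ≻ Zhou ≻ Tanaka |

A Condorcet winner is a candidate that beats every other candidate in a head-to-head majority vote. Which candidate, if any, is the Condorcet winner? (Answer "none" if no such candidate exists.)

Novak

Check each pair by majority over 25 ballots:
Tanaka vs Zhou: Tanaka is ranked higher on 6+4 = 10 ballots, Zhou on 15. Zhou wins 15–10.
Tanaka vs Novak: Tanaka is ranked higher on 1 ballot, Novak on 24. Novak wins 24–1.
Tanaka vs Osei: 1+7+6 = 14 for Tanaka, 11 for Osei — Tanaka by 14–11.
Tanaka vs Ahmed: 21 to 4, Tanaka.
Tanaka vs Aoki: Tanaka is ranked higher on 1+7+6+4+3 = 21 ballots, Aoki on 4. Tanaka wins 21–4.
Zhou vs Novak: Zhou preferred on 1+3+3 = 7 ballots; Novak wins 18–7.
Zhou vs Osei: Zhou is ranked higher on 1+7+6+3 = 17 ballots, Osei on 8. Zhou wins 17–8.
Zhou vs Ahmed: Zhou preferred on 1+7+6+4+3 = 21 ballots; Zhou wins 21–4.
Zhou vs Aoki: Zhou is ranked higher on 1+7+6+3 = 17 ballots, Aoki on 8. Zhou wins 17–8.
Novak vs Osei: Novak is ranked higher on 7+6+3+1 = 17 ballots, Osei on 8. Novak wins 17–8.
Novak vs Ahmed: 1+7+6+4+3+1 = 22 for Novak, 3 for Ahmed — Novak by 22–3.
Novak vs Aoki: 1+7+6+4+3+1 = 22 for Novak, 3 for Aoki — Novak by 22–3.
Osei vs Ahmed: 1+6+4+3+1 = 15 for Osei, 10 for Ahmed — Osei by 15–10.
Osei vs Aoki: 1+6+4+3+1 = 15 for Osei, 10 for Aoki — Osei by 15–10.
Ahmed vs Aoki: 8 to 17, Aoki.
Novak beats each of Tanaka, Zhou, Osei, Ahmed, Aoki — Novak is the Condorcet winner.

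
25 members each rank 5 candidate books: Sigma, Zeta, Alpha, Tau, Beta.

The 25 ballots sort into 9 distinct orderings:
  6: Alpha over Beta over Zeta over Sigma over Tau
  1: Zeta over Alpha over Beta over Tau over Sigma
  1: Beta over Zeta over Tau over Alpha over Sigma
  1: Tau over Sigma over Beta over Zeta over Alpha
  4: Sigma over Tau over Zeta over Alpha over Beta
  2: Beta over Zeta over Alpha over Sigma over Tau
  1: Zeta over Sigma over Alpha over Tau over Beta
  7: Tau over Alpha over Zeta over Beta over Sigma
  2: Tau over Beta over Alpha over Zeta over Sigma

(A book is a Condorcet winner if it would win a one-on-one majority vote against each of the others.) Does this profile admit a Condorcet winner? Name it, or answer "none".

Check each pair by majority over 25 ballots:
Sigma vs Zeta: Zeta, 20–5.
Sigma–Alpha: Alpha 19–6.
Sigma–Tau: Sigma 13–12.
Sigma vs Beta: Beta wins 19–6.
Zeta vs Alpha: Alpha, 15–10.
Zeta vs Tau: Tau wins 14–11.
Zeta vs Beta: Zeta, 13–12.
Alpha vs Tau: Tau, 15–10.
Alpha–Beta: Alpha 19–6.
Tau vs Beta: Tau wins 15–10.
No book is unbeaten: Sigma loses to Zeta; Zeta loses to Alpha; Alpha loses to Tau; Tau loses to Sigma; Beta loses to Zeta. In particular Sigma beats Tau beats Zeta beats Sigma is a majority cycle — no Condorcet winner exists.

none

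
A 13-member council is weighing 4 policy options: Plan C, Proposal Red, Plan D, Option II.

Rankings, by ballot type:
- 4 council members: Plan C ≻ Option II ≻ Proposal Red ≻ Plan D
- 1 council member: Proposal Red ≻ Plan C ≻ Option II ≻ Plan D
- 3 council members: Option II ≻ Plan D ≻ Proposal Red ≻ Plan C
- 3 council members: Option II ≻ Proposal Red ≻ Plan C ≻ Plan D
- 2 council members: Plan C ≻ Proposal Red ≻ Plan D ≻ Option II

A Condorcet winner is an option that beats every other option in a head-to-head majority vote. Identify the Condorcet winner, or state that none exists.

Check each pair by majority over 13 ballots:
Plan C vs Proposal Red: Proposal Red, 7–6.
Plan C vs Plan D: Plan C wins 10–3.
Plan C vs Option II: Plan C preferred on 4+1+2 = 7 ballots; Plan C wins 7–6.
Proposal Red vs Plan D: 4+1+3+2 = 10 for Proposal Red, 3 for Plan D — Proposal Red by 10–3.
Proposal Red vs Option II: Proposal Red preferred on 1+2 = 3 ballots; Option II wins 10–3.
Plan D vs Option II: 2 to 11, Option II.
Every option loses at least once (Plan C loses to Proposal Red; Proposal Red loses to Option II; Plan D loses to Plan C; Option II loses to Plan C). The majority relation contains the cycle Plan C → Option II → Proposal Red → Plan C, so there is no Condorcet winner.

none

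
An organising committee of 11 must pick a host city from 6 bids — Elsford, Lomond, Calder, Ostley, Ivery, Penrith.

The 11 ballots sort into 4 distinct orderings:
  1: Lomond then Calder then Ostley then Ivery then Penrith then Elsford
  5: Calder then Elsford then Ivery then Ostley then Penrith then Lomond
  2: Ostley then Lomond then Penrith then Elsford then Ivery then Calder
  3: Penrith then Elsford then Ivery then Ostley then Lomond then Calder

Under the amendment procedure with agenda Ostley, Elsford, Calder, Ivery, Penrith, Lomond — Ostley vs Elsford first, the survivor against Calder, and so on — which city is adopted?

Round 1: Ostley vs Elsford — 3–8, Elsford advances.
Round 2: Elsford vs Calder — 5–6, Calder advances.
Round 3: Calder vs Ivery — 6–5, Calder advances.
Round 4: Calder vs Penrith — 6–5, Calder advances.
Round 5: Calder vs Lomond — 5–6, Lomond advances.
The agenda winner is Lomond.

Lomond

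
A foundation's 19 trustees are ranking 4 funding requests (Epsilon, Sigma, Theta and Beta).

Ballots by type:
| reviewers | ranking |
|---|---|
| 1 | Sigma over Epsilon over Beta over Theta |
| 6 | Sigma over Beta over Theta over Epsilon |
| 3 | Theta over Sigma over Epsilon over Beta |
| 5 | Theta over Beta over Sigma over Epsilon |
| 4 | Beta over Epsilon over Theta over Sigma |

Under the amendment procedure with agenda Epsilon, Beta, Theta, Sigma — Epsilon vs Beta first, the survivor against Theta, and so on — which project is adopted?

Round 1: Epsilon vs Beta — 4–15, Beta advances.
Round 2: Beta vs Theta — 11–8, Beta advances.
Round 3: Beta vs Sigma — 9–10, Sigma advances.
The agenda winner is Sigma.

Sigma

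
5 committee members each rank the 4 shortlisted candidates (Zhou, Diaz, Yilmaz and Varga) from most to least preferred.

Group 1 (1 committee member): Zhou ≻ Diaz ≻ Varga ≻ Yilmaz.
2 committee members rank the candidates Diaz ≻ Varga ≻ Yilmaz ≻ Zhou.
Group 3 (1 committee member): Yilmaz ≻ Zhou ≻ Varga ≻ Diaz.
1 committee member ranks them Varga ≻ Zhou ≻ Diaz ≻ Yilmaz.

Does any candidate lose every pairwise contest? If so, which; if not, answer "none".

Pairwise majorities:
Zhou vs Diaz: Zhou preferred on 1+1+1 = 3 ballots; Zhou wins 3–2.
Zhou vs Yilmaz: 1+1 = 2 for Zhou, 3 for Yilmaz — Yilmaz by 3–2.
Zhou–Varga: Varga 3–2.
Diaz vs Yilmaz: Diaz is ranked higher on 1+2+1 = 4 ballots, Yilmaz on 1. Diaz wins 4–1.
Diaz–Varga: Diaz 3–2.
Yilmaz vs Varga: Yilmaz preferred on 1 ballot; Varga wins 4–1.
Every candidate wins at least one matchup (Zhou beats Diaz; Diaz beats Yilmaz; Yilmaz beats Zhou; Varga beats Zhou), so there is no Condorcet loser.

none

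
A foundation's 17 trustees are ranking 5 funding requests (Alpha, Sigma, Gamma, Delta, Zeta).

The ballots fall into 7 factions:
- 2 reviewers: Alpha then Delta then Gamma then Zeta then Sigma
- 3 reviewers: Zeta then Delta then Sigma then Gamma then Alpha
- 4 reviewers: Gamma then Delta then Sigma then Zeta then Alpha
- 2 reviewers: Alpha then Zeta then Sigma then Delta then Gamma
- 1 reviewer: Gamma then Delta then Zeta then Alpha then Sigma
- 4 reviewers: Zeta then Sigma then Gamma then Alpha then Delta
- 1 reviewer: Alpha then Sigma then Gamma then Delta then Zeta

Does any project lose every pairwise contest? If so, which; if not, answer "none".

none

Pairwise majorities:
Alpha vs Sigma: Alpha preferred on 2+2+1+1 = 6 ballots; Sigma wins 11–6.
Alpha vs Gamma: Gamma wins 12–5.
Alpha vs Delta: Alpha is ranked higher on 2+2+4+1 = 9 ballots, Delta on 8. Alpha wins 9–8.
Alpha vs Zeta: 2+2+1 = 5 for Alpha, 12 for Zeta — Zeta by 12–5.
Sigma–Gamma: Sigma 10–7.
Sigma vs Delta: 2+4+1 = 7 for Sigma, 10 for Delta — Delta by 10–7.
Sigma vs Zeta: 4+1 = 5 for Sigma, 12 for Zeta — Zeta by 12–5.
Gamma–Delta: Gamma 10–7.
Gamma vs Zeta: 2+4+1+1 = 8 for Gamma, 9 for Zeta — Zeta by 9–8.
Delta vs Zeta: Delta is ranked higher on 2+4+1+1 = 8 ballots, Zeta on 9. Zeta wins 9–8.
No project is winless: Alpha beats Delta; Sigma beats Alpha; Gamma beats Alpha; Delta beats Sigma; Zeta beats Alpha. There is no Condorcet loser.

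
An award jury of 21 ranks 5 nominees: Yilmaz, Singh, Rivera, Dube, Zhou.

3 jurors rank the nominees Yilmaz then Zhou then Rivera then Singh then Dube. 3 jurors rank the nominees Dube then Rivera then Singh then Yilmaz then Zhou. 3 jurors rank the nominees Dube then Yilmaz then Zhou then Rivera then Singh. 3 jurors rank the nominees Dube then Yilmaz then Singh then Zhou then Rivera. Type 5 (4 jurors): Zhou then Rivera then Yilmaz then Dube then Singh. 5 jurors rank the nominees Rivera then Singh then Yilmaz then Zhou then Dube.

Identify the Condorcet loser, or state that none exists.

none

Head-to-head results (21 jurors):
Yilmaz vs Singh: 13 to 8, Yilmaz.
Yilmaz vs Rivera: Rivera, 12–9.
Yilmaz vs Dube: Yilmaz preferred on 3+4+5 = 12 ballots; Yilmaz wins 12–9.
Yilmaz vs Zhou: Yilmaz wins 17–4.
Singh vs Rivera: Rivera wins 18–3.
Singh–Dube: Dube 13–8.
Singh vs Zhou: Singh is ranked higher on 3+3+5 = 11 ballots, Zhou on 10. Singh wins 11–10.
Rivera vs Dube: Rivera wins 12–9.
Rivera vs Zhou: Rivera is ranked higher on 3+5 = 8 ballots, Zhou on 13. Zhou wins 13–8.
Dube vs Zhou: 9 to 12, Zhou.
No nominee is winless: Yilmaz beats Singh; Singh beats Zhou; Rivera beats Yilmaz; Dube beats Singh; Zhou beats Rivera. There is no Condorcet loser.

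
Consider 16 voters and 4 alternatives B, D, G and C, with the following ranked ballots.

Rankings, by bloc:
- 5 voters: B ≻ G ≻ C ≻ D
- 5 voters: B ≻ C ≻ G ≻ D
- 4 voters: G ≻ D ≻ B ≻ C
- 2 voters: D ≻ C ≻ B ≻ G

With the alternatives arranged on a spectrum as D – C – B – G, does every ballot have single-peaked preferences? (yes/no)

Axis positions: D=1, C=2, B=3, G=4.
Bloc 1 (peak B at position 3): ranking walks positions 3-4-2-1, expanding outward from the peak — single-peaked.
Bloc 2 (peak B at position 3): ranking walks positions 3-2-4-1, expanding outward from the peak — single-peaked.
Bloc 3: ranking walks positions 4-1-3-2; D is ranked above B even though B lies between D and the peak G on the axis — preferences dip and rise again. Not single-peaked.
Bloc 4 (peak D at position 1): ranking walks positions 1-2-3-4, expanding outward from the peak — single-peaked.
Bloc 3 violates single-peakedness, so the profile is not single-peaked on this axis.

no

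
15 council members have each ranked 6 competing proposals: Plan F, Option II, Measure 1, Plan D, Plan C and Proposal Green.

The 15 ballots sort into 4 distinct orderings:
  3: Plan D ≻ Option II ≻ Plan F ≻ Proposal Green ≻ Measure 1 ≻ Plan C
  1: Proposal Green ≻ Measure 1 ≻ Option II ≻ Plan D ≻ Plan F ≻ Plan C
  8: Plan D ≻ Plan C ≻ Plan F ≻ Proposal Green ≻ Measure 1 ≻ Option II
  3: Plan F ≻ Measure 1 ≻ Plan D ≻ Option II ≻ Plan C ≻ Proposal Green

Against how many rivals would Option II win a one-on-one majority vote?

Option II against each rival (15 council members):
Option II vs Plan F: Plan F wins 11–4.
Option II vs Measure 1: Measure 1, 12–3.
Option II vs Plan D: 1 to 14, Plan D.
Option II vs Plan C: Plan C, 8–7.
Option II vs Proposal Green: Option II preferred on 3+3 = 6 ballots; Proposal Green wins 9–6.
Option II beats no one; loses to Plan F, Measure 1, Plan D, Plan C, Proposal Green — 0 pairwise wins.

0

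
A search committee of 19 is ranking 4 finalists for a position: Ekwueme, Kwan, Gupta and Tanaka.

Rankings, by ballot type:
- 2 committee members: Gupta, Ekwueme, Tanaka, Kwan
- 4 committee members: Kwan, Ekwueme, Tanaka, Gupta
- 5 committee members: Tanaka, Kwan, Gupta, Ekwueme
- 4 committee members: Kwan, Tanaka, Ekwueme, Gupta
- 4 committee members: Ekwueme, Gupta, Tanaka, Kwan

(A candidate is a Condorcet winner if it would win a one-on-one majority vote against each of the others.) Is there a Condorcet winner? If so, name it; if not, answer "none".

Pairwise majorities:
Ekwueme vs Kwan: Ekwueme is ranked higher on 2+4 = 6 ballots, Kwan on 13. Kwan wins 13–6.
Ekwueme vs Gupta: Ekwueme is ranked higher on 4+4+4 = 12 ballots, Gupta on 7. Ekwueme wins 12–7.
Ekwueme vs Tanaka: Ekwueme, 10–9.
Kwan vs Gupta: 13 to 6, Kwan.
Kwan vs Tanaka: Kwan is ranked higher on 4+4 = 8 ballots, Tanaka on 11. Tanaka wins 11–8.
Gupta vs Tanaka: Gupta is ranked higher on 2+4 = 6 ballots, Tanaka on 13. Tanaka wins 13–6.
No candidate is unbeaten: Ekwueme loses to Kwan; Kwan loses to Tanaka; Gupta loses to Ekwueme; Tanaka loses to Ekwueme. In particular Ekwueme > Tanaka > Kwan > Ekwueme is a majority cycle — no Condorcet winner exists.

none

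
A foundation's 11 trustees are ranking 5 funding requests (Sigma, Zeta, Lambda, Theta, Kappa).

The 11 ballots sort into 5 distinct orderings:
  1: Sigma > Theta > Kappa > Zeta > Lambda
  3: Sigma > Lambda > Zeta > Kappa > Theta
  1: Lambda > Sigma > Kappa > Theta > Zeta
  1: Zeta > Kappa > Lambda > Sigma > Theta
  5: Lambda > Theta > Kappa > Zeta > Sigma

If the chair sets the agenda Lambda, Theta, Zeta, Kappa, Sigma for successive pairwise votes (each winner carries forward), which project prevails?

Round 1: Lambda vs Theta — 10–1, Lambda advances.
Round 2: Lambda vs Zeta — 9–2, Lambda advances.
Round 3: Lambda vs Kappa — 9–2, Lambda advances.
Round 4: Lambda vs Sigma — 7–4, Lambda advances.
The agenda winner is Lambda.

Lambda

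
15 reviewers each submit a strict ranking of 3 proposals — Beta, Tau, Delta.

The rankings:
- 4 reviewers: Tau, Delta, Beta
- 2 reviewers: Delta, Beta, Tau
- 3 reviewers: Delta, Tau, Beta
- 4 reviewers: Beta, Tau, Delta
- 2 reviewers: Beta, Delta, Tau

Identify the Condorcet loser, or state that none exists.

Head-to-head results (15 reviewers):
Beta vs Tau: Beta, 8–7.
Beta vs Delta: Delta wins 9–6.
Tau–Delta: Tau 8–7.
No project is winless: Beta beats Tau; Tau beats Delta; Delta beats Beta. There is no Condorcet loser.

none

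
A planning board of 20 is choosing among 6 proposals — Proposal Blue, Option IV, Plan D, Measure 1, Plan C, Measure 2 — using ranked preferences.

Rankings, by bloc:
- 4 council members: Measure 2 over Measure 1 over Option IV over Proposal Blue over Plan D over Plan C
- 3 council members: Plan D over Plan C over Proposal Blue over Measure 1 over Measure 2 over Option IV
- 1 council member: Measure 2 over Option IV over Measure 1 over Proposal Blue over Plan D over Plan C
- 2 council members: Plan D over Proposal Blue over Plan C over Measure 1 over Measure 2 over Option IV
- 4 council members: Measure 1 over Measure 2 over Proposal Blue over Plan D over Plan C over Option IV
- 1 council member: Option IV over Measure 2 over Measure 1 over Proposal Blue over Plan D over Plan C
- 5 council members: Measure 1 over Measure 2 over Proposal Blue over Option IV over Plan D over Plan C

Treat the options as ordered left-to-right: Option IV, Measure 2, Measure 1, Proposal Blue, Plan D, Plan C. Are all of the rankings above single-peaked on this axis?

Axis positions: Option IV=1, Measure 2=2, Measure 1=3, Proposal Blue=4, Plan D=5, Plan C=6.
Bloc 1 (peak Measure 2 at position 2): ranking walks positions 2-3-1-4-5-6, expanding outward from the peak — single-peaked.
Bloc 2 (peak Plan D at position 5): ranking walks positions 5-6-4-3-2-1, expanding outward from the peak — single-peaked.
Bloc 3 (peak Measure 2 at position 2): ranking walks positions 2-1-3-4-5-6, expanding outward from the peak — single-peaked.
Bloc 4 (peak Plan D at position 5): ranking walks positions 5-4-6-3-2-1, expanding outward from the peak — single-peaked.
Bloc 5 (peak Measure 1 at position 3): ranking walks positions 3-2-4-5-6-1, expanding outward from the peak — single-peaked.
Bloc 6 (peak Option IV at position 1): ranking walks positions 1-2-3-4-5-6, expanding outward from the peak — single-peaked.
Bloc 7 (peak Measure 1 at position 3): ranking walks positions 3-2-4-1-5-6, expanding outward from the peak — single-peaked.
Every ranking is single-peaked on this axis.

yes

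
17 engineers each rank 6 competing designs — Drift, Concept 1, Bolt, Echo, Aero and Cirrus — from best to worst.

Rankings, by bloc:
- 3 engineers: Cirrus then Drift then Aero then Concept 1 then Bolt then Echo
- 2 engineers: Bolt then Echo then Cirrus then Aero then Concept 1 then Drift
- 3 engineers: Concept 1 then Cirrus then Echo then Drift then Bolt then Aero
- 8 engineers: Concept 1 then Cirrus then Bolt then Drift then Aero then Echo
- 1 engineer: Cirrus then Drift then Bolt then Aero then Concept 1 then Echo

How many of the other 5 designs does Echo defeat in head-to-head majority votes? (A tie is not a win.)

Echo against each rival (17 engineers):
Echo vs Drift: 5 to 12, Drift.
Echo–Concept 1: Concept 1 15–2.
Echo vs Bolt: 3 for Echo, 14 for Bolt — Bolt by 14–3.
Echo vs Aero: Echo is ranked higher on 2+3 = 5 ballots, Aero on 12. Aero wins 12–5.
Echo–Cirrus: Cirrus 15–2.
Echo beats no one; loses to Drift, Concept 1, Bolt, Aero, Cirrus — 0 pairwise wins.

0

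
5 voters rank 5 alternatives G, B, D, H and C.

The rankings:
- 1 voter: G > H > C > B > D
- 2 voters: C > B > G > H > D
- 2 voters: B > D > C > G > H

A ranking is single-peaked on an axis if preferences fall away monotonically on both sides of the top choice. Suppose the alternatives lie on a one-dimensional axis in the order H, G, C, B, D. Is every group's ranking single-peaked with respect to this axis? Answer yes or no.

yes

Axis positions: H=1, G=2, C=3, B=4, D=5.
Group 1 (peak G at position 2): ranking walks positions 2-1-3-4-5, expanding outward from the peak — single-peaked.
Group 2 (peak C at position 3): ranking walks positions 3-4-2-1-5, expanding outward from the peak — single-peaked.
Group 3 (peak B at position 4): ranking walks positions 4-5-3-2-1, expanding outward from the peak — single-peaked.
Every ranking is single-peaked on this axis.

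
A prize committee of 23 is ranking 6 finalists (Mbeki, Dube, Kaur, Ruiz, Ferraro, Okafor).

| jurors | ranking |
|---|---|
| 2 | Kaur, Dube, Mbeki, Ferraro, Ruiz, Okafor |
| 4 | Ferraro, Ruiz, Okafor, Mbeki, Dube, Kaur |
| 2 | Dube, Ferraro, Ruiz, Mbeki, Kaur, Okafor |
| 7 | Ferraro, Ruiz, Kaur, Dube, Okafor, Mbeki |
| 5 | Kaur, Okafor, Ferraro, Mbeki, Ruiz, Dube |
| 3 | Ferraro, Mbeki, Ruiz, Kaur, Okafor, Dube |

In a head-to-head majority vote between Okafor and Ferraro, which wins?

Ferraro

Ballots ranking Okafor above Ferraro: 5.
Ballots ranking Ferraro above Okafor: 23 − 5 = 18.
Ferraro wins the head-to-head 18–5.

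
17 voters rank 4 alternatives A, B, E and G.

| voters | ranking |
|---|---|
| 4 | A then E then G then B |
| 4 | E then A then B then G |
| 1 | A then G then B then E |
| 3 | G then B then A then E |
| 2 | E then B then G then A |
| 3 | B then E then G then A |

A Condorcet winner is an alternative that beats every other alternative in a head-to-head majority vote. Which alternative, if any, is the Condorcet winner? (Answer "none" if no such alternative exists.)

Head-to-head results (17 voters):
A vs B: A, 9–8.
A vs E: E wins 9–8.
A vs G: A, 9–8.
B vs E: E wins 10–7.
B–G: B 9–8.
E vs G: E, 13–4.
E beats each of A, B, G — E is the Condorcet winner.

E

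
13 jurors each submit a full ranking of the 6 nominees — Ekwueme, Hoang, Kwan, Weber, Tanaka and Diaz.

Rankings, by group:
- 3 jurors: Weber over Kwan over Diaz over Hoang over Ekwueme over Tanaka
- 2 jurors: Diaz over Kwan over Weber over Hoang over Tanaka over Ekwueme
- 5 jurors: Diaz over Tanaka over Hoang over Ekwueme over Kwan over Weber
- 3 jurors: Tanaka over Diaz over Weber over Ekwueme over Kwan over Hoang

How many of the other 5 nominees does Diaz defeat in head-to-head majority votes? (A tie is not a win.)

Diaz against each rival (13 jurors):
Diaz vs Ekwueme: Diaz wins 13–0.
Diaz vs Hoang: Diaz preferred on 3+2+5+3 = 13 ballots; Diaz wins 13–0.
Diaz vs Kwan: 10 to 3, Diaz.
Diaz vs Weber: Diaz wins 10–3.
Diaz vs Tanaka: Diaz, 10–3.
Diaz beats Ekwueme, Hoang, Kwan, Weber, Tanaka — 5 pairwise wins.

5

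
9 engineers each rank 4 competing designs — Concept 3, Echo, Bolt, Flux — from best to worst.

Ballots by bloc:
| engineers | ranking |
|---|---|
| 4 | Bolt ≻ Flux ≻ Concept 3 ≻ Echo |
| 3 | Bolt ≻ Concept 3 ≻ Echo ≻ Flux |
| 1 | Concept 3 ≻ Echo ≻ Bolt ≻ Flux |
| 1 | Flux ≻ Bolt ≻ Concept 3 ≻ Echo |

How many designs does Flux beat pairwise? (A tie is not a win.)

2

Flux against each rival (9 engineers):
Flux vs Concept 3: Flux preferred on 4+1 = 5 ballots; Flux wins 5–4.
Flux vs Echo: Flux, 5–4.
Flux–Bolt: Bolt 8–1.
Flux beats Concept 3, Echo; loses to Bolt — 2 pairwise wins.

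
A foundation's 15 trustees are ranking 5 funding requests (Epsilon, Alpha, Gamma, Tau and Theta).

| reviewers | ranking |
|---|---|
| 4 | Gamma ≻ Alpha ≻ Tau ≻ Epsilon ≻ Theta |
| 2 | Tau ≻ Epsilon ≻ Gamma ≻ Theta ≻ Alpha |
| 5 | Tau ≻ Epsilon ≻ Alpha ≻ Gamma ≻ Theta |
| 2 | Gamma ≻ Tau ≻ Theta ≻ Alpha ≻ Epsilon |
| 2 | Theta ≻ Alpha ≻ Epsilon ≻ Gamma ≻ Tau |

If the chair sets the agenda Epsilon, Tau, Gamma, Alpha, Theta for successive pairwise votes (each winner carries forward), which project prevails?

Gamma

Round 1: Epsilon vs Tau — 2–13, Tau advances.
Round 2: Tau vs Gamma — 7–8, Gamma advances.
Round 3: Gamma vs Alpha — 8–7, Gamma advances.
Round 4: Gamma vs Theta — 13–2, Gamma advances.
The agenda winner is Gamma.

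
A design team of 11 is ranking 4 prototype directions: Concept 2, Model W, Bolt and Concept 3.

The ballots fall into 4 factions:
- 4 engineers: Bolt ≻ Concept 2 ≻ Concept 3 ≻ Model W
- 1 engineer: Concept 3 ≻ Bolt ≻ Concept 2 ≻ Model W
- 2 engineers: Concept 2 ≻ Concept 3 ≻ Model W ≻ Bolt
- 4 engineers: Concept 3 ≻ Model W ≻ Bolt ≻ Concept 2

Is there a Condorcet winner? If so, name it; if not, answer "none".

none

Head-to-head results (11 engineers):
Concept 2 vs Model W: 4+1+2 = 7 for Concept 2, 4 for Model W — Concept 2 by 7–4.
Concept 2 vs Bolt: Concept 2 is ranked higher on 2 ballots, Bolt on 9. Bolt wins 9–2.
Concept 2 vs Concept 3: 4+2 = 6 for Concept 2, 5 for Concept 3 — Concept 2 by 6–5.
Model W vs Bolt: 6 to 5, Model W.
Model W vs Concept 3: Model W preferred on 0 ballots; Concept 3 wins 11–0.
Bolt vs Concept 3: Bolt is ranked higher on 4 ballots, Concept 3 on 7. Concept 3 wins 7–4.
Every design loses at least once (Concept 2 loses to Bolt; Model W loses to Concept 2; Bolt loses to Model W; Concept 3 loses to Concept 2). The majority relation contains the cycle Concept 2 beats Model W beats Bolt beats Concept 2, so there is no Condorcet winner.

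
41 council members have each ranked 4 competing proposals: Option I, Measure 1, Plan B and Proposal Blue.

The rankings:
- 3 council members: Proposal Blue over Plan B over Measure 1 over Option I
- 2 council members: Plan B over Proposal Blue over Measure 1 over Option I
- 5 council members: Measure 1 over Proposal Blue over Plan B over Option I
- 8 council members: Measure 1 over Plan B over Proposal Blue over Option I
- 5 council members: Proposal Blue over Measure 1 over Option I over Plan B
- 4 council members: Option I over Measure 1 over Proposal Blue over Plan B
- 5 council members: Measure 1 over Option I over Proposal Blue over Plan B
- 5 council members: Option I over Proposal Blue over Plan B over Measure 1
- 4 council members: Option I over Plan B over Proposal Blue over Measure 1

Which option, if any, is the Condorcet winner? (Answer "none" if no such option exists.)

Check each pair by majority over 41 ballots:
Option I vs Measure 1: Option I preferred on 4+5+4 = 13 ballots; Measure 1 wins 28–13.
Option I–Plan B: Option I 23–18.
Option I vs Proposal Blue: 4+5+5+4 = 18 for Option I, 23 for Proposal Blue — Proposal Blue by 23–18.
Measure 1–Plan B: Measure 1 27–14.
Measure 1 vs Proposal Blue: 5+8+4+5 = 22 for Measure 1, 19 for Proposal Blue — Measure 1 by 22–19.
Plan B–Proposal Blue: Proposal Blue 27–14.
Measure 1 defeats every rival head-to-head and is the Condorcet winner.

Measure 1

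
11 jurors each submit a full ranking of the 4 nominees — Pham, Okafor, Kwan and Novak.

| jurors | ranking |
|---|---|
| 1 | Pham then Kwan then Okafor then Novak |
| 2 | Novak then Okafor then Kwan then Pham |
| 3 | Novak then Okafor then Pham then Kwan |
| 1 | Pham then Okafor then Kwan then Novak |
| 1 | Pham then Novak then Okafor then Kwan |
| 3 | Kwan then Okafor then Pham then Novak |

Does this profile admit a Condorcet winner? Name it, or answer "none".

Check each pair by majority over 11 ballots:
Pham vs Okafor: Pham preferred on 1+1+1 = 3 ballots; Okafor wins 8–3.
Pham vs Kwan: Pham is ranked higher on 1+3+1+1 = 6 ballots, Kwan on 5. Pham wins 6–5.
Pham–Novak: Pham 6–5.
Okafor vs Kwan: Okafor wins 7–4.
Okafor vs Novak: Okafor preferred on 1+1+3 = 5 ballots; Novak wins 6–5.
Kwan vs Novak: Kwan is ranked higher on 1+1+3 = 5 ballots, Novak on 6. Novak wins 6–5.
Every nominee loses at least once (Pham loses to Okafor; Okafor loses to Novak; Kwan loses to Pham; Novak loses to Pham). The majority relation contains the cycle Pham beats Novak beats Okafor beats Pham, so there is no Condorcet winner.

none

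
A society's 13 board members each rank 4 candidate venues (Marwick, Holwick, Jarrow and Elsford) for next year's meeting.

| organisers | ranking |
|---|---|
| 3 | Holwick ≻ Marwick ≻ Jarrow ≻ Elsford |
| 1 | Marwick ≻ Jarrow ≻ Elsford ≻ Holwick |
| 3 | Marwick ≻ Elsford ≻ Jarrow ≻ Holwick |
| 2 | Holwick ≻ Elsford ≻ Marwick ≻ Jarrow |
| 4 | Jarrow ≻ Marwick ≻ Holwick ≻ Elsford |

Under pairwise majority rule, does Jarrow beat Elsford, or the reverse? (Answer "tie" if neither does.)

Jarrow

Ballots ranking Jarrow above Elsford: 3 + 1 + 4 = 8.
Ballots ranking Elsford above Jarrow: 13 − 8 = 5.
Jarrow wins the head-to-head 8–5.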